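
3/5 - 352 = -1757/5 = -351.40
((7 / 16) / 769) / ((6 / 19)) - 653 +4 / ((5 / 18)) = -235719367 / 369120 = -638.60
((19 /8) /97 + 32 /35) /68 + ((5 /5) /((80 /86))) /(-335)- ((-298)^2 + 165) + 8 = -55040591156701 /618704800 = -88960.99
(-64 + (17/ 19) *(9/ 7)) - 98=-160.85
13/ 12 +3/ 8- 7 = -133/ 24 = -5.54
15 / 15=1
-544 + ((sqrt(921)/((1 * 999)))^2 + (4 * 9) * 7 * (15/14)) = -274.00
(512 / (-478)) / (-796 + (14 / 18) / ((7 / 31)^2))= 16128 / 11755693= 0.00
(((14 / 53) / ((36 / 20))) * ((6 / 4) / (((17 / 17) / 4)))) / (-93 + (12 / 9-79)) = -35 / 6784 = -0.01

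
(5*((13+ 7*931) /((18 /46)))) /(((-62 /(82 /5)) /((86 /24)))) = -132392485 /1674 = -79087.51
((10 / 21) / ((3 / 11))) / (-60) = -11 / 378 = -0.03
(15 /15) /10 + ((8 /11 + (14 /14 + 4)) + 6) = 1301 /110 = 11.83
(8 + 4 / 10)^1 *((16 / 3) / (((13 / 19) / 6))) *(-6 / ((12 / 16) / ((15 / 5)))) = -612864 / 65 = -9428.68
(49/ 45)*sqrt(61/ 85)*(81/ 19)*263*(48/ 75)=1855728*sqrt(5185)/ 201875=661.92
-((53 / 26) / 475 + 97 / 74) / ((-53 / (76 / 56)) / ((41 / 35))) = 125706 / 3186625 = 0.04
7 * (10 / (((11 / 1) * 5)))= 14 / 11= 1.27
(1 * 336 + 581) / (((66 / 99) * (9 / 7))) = 6419 / 6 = 1069.83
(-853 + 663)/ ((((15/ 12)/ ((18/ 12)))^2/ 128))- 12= -175164/ 5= -35032.80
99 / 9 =11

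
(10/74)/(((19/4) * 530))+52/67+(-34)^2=1156.78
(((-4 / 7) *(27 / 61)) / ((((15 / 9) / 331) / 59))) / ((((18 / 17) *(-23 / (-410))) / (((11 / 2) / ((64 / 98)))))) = -9432917109 / 22448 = -420211.92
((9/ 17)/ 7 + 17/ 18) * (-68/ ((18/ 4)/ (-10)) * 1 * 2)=174800/ 567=308.29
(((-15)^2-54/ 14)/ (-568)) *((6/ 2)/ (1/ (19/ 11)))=-2.02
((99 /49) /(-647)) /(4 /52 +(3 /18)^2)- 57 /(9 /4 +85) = -370355784 /542153003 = -0.68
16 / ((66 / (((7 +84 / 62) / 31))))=2072 / 31713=0.07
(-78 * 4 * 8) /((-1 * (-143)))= -192 /11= -17.45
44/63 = 0.70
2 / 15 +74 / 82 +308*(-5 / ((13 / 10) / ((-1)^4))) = -9462719 / 7995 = -1183.58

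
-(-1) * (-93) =-93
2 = 2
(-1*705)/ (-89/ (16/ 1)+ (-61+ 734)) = -11280/ 10679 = -1.06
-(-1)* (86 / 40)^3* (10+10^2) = 874577 / 800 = 1093.22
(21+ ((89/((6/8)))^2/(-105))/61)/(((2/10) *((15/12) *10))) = 2167618/288225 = 7.52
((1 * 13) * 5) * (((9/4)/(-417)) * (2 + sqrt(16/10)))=-1.15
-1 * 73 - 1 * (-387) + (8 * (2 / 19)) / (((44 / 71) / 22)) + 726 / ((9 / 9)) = 20328 / 19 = 1069.89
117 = 117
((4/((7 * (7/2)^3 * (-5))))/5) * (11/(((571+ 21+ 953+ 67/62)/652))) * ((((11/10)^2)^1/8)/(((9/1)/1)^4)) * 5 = -53804344/188753947822125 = -0.00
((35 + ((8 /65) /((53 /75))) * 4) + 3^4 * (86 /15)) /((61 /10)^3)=344566600 /156389909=2.20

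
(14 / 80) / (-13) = -7 / 520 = -0.01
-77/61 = -1.26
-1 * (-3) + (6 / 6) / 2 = 7 / 2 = 3.50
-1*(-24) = 24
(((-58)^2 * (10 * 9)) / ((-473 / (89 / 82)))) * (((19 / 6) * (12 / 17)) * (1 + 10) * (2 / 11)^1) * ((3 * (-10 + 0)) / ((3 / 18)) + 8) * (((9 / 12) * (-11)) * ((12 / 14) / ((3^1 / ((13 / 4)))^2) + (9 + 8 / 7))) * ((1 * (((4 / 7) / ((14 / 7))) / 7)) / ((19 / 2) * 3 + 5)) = -958914490680 / 16017757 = -59865.72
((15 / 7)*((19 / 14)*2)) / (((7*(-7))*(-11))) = 0.01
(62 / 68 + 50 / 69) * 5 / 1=19195 / 2346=8.18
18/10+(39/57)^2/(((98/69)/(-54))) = -1415034/88445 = -16.00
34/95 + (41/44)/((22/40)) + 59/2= 725383/22990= 31.55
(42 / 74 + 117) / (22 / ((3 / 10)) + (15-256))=-13050 / 18611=-0.70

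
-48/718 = -24/359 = -0.07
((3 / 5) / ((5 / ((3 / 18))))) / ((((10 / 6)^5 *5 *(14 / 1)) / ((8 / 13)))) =486 / 35546875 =0.00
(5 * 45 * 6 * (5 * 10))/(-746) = -33750/373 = -90.48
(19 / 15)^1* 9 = 57 / 5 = 11.40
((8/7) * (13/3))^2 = 10816/441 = 24.53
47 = 47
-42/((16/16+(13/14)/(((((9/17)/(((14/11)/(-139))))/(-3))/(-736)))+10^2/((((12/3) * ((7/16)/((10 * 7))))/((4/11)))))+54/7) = -1348578/45845215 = -0.03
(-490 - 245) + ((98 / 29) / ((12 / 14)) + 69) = -662.06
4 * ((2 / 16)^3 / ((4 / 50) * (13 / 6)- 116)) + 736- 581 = 172350005 / 1111936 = 155.00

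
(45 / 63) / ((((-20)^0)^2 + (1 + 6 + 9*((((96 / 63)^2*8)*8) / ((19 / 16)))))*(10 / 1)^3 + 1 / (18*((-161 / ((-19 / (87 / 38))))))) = 0.00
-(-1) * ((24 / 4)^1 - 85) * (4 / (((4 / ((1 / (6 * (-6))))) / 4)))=8.78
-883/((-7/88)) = 77704/7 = 11100.57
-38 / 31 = -1.23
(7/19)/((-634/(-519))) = 3633/12046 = 0.30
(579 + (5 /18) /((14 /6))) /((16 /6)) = 24323 /112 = 217.17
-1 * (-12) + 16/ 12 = 40/ 3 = 13.33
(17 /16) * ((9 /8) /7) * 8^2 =153 /14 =10.93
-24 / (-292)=6 / 73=0.08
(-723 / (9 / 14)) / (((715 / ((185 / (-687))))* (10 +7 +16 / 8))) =124838 / 5599737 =0.02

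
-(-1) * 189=189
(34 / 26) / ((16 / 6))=51 / 104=0.49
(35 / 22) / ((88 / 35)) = 1225 / 1936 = 0.63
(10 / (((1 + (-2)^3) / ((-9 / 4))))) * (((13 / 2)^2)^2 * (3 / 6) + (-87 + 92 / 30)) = 1164381 / 448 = 2599.06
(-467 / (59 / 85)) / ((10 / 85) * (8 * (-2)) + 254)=-674815 / 252874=-2.67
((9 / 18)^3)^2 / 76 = 1 / 4864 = 0.00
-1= -1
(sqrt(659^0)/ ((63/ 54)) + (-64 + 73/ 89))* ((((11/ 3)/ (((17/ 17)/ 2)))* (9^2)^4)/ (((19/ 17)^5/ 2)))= -34805665324744656012/ 1542609677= -22562846482.61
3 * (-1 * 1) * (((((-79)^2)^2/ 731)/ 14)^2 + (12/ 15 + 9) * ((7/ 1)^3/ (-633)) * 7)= -4801637061414956921/ 110495167580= -43455629.48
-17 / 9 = -1.89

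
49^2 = 2401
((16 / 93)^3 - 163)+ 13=-120649454 / 804357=-149.99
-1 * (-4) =4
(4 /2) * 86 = 172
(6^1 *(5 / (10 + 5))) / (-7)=-2 / 7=-0.29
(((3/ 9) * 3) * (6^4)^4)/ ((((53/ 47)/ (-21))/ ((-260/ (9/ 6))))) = 482635482967572480/ 53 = 9106329867312688.30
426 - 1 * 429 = -3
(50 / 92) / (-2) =-25 / 92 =-0.27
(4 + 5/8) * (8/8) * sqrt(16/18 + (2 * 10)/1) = 37 * sqrt(47)/12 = 21.14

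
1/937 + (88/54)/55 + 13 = 1648318/126495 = 13.03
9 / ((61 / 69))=10.18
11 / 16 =0.69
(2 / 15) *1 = 2 / 15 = 0.13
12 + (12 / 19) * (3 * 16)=804 / 19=42.32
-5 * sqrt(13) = -18.03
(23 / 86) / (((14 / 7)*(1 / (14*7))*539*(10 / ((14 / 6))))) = 161 / 28380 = 0.01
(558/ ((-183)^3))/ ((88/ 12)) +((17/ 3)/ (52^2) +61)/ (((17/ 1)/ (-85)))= -6177672899267/ 20253968592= -305.01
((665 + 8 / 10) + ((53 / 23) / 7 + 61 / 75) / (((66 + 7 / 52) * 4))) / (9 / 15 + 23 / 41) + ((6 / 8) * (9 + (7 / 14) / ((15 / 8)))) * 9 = 147907318507 / 232545180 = 636.04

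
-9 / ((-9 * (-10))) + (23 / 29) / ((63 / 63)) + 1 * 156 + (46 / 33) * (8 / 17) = 25599121 / 162690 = 157.35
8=8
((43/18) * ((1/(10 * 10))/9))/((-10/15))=-43/10800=-0.00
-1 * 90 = -90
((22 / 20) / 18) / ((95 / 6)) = 11 / 2850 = 0.00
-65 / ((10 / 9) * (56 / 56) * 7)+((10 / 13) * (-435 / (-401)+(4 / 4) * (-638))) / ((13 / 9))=-329736753 / 948766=-347.54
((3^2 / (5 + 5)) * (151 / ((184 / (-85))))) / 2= -23103 / 736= -31.39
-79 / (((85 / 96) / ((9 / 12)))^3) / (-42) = 4914432 / 4298875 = 1.14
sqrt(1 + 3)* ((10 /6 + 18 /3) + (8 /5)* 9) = 662 /15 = 44.13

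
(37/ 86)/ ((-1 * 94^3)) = -37/ 71430224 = -0.00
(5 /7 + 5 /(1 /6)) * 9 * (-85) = -164475 /7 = -23496.43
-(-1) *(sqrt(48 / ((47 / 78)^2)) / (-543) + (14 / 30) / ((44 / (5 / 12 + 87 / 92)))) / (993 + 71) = 47 / 3461040- 13 *sqrt(3) / 1131431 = -0.00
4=4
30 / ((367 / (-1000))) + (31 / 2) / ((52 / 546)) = 118917 / 1468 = 81.01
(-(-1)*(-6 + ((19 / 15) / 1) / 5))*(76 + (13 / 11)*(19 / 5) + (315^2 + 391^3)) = -473118427239 / 1375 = -344086128.90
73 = 73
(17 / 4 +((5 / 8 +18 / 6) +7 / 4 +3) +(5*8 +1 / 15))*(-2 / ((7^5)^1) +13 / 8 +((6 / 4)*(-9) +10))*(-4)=1594161083 / 4033680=395.21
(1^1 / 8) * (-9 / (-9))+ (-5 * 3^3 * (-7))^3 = 6751269001 / 8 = 843908625.12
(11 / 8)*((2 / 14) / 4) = 11 / 224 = 0.05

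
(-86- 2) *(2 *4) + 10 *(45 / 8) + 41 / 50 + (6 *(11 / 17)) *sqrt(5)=-64693 / 100 + 66 *sqrt(5) / 17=-638.25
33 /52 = 0.63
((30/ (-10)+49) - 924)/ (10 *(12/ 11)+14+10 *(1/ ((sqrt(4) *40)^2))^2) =-39559168000/ 1122304011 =-35.25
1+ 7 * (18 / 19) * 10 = 1279 / 19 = 67.32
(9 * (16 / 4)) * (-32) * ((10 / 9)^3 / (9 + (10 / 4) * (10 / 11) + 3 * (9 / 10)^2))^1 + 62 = -65103394 / 1220913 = -53.32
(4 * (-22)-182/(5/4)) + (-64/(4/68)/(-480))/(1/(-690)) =-8988/5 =-1797.60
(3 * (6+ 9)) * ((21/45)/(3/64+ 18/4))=448/97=4.62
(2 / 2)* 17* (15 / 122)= 255 / 122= 2.09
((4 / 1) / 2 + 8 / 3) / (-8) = -7 / 12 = -0.58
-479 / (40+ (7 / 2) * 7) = -958 / 129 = -7.43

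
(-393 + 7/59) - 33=-25127/59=-425.88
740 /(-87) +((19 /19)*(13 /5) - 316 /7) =-155443 /3045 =-51.05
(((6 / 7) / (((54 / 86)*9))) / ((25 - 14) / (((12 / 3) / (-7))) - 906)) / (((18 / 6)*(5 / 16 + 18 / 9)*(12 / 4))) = -5504 / 698789511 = -0.00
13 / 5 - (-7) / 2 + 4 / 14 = 447 / 70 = 6.39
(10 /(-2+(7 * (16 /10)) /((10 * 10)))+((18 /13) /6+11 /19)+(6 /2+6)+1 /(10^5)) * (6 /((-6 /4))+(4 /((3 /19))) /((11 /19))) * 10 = 1794.31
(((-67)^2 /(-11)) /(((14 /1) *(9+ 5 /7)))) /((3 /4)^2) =-8978 /1683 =-5.33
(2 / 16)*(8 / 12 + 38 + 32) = 53 / 6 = 8.83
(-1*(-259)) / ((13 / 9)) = 2331 / 13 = 179.31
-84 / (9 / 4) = -37.33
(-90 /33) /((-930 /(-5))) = -5 /341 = -0.01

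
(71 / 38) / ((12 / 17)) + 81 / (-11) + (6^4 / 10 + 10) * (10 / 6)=1143397 / 5016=227.95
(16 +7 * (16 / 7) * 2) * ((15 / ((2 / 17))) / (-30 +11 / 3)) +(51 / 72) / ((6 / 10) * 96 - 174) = -256459195 / 1103472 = -232.41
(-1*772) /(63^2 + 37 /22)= -16984 /87355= -0.19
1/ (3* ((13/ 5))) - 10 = -385/ 39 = -9.87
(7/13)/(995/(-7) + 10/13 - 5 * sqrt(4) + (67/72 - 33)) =-0.00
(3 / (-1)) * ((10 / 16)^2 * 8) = -75 / 8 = -9.38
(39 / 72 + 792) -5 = 18901 / 24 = 787.54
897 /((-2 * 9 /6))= -299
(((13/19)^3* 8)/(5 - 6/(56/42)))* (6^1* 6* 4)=5061888/6859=737.99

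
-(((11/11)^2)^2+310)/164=-311/164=-1.90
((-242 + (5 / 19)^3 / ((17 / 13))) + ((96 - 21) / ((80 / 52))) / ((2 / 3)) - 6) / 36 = -163114597 / 33581664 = -4.86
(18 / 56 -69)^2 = 3697929 / 784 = 4716.75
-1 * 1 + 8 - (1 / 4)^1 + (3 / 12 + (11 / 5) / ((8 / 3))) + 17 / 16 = 711 / 80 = 8.89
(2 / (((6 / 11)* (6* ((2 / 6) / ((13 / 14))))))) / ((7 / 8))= 1.95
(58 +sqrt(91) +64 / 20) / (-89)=-306 / 445-sqrt(91) / 89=-0.79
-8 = -8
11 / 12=0.92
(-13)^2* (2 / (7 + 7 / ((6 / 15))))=676 / 49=13.80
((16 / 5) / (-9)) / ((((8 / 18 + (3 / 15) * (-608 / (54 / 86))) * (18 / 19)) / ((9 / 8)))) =57 / 26084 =0.00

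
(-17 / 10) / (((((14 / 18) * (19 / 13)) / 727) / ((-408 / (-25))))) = -294984612 / 16625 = -17743.44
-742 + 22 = -720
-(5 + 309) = -314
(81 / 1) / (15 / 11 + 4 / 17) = 15147 / 299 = 50.66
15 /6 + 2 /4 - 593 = -590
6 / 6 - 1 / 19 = 18 / 19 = 0.95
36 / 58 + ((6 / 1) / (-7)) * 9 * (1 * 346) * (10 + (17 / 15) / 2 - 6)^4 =-1160830.57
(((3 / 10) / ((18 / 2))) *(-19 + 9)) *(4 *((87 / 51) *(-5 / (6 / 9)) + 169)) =-10622 / 51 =-208.27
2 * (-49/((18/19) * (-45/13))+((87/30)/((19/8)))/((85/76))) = 1103923/34425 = 32.07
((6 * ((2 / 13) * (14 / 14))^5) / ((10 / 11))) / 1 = 1056 / 1856465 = 0.00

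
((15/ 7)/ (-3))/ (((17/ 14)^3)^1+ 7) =-1960/ 24121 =-0.08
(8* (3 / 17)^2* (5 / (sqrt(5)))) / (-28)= -18* sqrt(5) / 2023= -0.02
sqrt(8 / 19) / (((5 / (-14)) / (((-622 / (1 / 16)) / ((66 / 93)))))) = 4319168 *sqrt(38) / 1045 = 25478.60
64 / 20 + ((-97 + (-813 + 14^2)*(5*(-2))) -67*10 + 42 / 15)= 5409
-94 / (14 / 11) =-517 / 7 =-73.86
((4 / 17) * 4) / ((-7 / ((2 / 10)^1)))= -16 / 595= -0.03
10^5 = 100000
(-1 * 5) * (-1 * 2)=10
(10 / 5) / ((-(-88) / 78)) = 39 / 22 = 1.77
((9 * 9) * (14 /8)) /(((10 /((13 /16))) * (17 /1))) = 7371 /10880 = 0.68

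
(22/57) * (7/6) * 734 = 56518/171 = 330.51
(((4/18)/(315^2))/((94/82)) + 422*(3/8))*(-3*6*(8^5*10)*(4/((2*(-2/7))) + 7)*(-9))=0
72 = 72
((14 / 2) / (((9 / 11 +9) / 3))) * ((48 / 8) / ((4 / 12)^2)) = 231 / 2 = 115.50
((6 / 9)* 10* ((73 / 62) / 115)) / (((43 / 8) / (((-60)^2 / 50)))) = 28032 / 30659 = 0.91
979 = 979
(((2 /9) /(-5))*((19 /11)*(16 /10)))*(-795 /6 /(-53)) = -152 /495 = -0.31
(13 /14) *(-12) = -78 /7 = -11.14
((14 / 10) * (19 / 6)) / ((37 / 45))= 399 / 74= 5.39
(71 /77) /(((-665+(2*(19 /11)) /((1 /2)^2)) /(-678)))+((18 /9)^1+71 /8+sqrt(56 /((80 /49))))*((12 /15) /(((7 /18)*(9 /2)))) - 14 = -288974 /35815+8*sqrt(70) /25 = -5.39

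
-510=-510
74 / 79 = 0.94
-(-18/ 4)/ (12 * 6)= 1/ 16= 0.06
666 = 666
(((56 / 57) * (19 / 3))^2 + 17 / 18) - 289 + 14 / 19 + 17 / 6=-378239 / 1539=-245.77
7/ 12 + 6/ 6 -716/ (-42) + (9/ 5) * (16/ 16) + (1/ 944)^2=1911709609/ 93569280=20.43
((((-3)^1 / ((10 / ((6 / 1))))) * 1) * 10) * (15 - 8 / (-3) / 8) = -276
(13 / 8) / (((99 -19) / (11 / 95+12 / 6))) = 0.04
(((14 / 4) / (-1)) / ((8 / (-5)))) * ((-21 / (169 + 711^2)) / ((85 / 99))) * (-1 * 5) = 14553 / 27509536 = 0.00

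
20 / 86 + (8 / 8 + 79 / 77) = 7478 / 3311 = 2.26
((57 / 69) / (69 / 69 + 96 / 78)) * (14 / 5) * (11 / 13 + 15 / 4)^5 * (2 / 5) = 850.67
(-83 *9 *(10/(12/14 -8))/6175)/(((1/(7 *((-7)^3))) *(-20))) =12554829/617500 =20.33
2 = 2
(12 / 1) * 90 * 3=3240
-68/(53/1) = -68/53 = -1.28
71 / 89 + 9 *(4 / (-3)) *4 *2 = -8473 / 89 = -95.20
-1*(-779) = 779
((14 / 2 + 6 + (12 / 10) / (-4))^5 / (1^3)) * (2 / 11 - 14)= -627729018733 / 137500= -4565301.95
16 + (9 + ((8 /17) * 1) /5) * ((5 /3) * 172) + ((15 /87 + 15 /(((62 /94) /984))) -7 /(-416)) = 476853139151 /19073184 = 25001.23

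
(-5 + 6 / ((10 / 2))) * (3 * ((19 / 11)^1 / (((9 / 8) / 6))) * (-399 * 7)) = 16132368 / 55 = 293315.78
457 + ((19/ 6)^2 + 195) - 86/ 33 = 261131/ 396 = 659.42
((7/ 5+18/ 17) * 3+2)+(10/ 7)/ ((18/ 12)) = 18437/ 1785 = 10.33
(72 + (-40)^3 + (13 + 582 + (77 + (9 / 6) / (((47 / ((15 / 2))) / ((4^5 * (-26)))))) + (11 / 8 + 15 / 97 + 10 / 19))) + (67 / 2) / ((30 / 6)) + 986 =-237805863217 / 3464840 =-68634.01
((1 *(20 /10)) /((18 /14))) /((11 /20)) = 280 /99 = 2.83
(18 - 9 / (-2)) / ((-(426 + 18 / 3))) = -5 / 96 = -0.05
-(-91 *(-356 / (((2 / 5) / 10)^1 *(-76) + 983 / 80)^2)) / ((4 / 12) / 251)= -1301023360000 / 4560867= -285257.90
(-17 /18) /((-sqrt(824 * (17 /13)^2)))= 13 * sqrt(206) /7416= 0.03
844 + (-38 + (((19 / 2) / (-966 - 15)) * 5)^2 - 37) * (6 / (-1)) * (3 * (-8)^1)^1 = -1064549024 / 106929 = -9955.66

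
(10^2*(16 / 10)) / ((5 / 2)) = 64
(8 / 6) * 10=13.33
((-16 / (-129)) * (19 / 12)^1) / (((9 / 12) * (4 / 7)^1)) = 532 / 1161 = 0.46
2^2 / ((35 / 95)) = 76 / 7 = 10.86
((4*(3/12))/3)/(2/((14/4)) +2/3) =7/26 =0.27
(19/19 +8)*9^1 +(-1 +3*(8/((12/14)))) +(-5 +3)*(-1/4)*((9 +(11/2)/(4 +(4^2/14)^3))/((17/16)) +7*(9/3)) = 1973029/16014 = 123.21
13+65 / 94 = 13.69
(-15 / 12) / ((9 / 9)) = -5 / 4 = -1.25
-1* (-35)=35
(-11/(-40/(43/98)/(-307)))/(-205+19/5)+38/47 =36795669/37069088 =0.99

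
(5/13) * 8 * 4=160/13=12.31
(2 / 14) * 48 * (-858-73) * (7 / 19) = -2352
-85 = -85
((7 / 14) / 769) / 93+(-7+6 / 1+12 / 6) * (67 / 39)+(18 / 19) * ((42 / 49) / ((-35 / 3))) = 1.65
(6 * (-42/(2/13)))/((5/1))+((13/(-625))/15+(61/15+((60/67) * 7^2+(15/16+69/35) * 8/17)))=-13867300141/49831250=-278.29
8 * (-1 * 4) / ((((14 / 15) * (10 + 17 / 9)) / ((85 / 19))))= -183600 / 14231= -12.90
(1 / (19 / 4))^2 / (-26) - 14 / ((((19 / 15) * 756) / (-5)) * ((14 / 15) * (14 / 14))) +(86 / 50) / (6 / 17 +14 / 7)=79592993 / 98553000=0.81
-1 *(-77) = 77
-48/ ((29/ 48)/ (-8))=635.59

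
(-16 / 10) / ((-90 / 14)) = 56 / 225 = 0.25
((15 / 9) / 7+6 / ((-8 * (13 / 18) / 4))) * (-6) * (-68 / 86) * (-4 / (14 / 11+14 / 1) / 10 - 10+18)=-60861377 / 410865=-148.13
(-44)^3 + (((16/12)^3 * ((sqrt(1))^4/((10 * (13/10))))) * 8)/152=-568092032/6669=-85183.99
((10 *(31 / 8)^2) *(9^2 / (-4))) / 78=-129735 / 3328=-38.98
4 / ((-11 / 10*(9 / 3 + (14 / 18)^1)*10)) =-18 / 187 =-0.10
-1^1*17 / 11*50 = -77.27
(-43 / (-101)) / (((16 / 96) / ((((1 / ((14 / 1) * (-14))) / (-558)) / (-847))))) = -43 / 1559350716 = -0.00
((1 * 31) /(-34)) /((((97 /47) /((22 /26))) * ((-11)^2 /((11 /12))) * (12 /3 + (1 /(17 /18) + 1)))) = -1457 /3117192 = -0.00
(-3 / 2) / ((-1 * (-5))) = -3 / 10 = -0.30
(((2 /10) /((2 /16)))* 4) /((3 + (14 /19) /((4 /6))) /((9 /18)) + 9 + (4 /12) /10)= 0.37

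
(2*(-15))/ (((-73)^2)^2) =-30/ 28398241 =-0.00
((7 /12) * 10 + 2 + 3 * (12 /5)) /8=451 /240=1.88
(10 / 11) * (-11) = -10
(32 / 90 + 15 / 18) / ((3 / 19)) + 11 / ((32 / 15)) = 54803 / 4320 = 12.69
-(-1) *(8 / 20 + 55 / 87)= 449 / 435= 1.03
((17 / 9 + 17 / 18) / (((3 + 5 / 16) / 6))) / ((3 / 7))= 1904 / 159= 11.97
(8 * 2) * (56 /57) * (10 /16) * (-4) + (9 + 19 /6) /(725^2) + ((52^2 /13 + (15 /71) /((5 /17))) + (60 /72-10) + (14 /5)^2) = 357569059976 /2127204375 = 168.09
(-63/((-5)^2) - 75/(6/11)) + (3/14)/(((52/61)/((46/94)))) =-119667883/855400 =-139.90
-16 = -16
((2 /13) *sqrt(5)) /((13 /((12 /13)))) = 24 *sqrt(5) /2197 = 0.02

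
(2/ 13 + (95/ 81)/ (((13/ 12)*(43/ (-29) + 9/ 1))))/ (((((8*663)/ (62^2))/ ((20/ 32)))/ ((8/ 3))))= 27378890/ 76097151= 0.36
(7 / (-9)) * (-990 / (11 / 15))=1050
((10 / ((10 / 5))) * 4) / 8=5 / 2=2.50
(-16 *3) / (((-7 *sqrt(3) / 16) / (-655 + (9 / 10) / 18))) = -838336 *sqrt(3) / 35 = -41486.87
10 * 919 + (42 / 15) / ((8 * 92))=16909607 / 1840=9190.00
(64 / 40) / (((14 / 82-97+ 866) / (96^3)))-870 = 970.39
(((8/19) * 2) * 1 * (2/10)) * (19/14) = 8/35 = 0.23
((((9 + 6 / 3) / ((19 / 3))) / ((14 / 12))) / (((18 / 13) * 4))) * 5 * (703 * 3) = 79365 / 28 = 2834.46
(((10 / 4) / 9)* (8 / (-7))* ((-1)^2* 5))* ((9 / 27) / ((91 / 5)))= -0.03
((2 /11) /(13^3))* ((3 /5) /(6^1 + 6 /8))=8 /1087515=0.00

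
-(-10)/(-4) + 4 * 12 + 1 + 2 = 97/2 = 48.50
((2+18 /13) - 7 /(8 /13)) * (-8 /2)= 831 /26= 31.96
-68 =-68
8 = 8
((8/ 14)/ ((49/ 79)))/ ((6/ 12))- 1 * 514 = -175670/ 343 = -512.16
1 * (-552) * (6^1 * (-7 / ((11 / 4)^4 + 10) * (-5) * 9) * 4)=-1068318720 / 17201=-62107.94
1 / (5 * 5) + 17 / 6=431 / 150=2.87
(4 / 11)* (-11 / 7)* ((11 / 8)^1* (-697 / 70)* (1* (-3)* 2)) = -46.94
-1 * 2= -2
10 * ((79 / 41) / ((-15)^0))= 790 / 41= 19.27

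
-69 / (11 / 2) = -12.55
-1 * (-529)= 529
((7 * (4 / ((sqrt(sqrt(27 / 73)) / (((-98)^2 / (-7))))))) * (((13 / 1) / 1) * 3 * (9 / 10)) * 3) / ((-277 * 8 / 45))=7584759 * 219^(1 / 4) / 277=105335.08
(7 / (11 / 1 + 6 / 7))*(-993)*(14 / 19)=-431.96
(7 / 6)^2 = 49 / 36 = 1.36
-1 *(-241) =241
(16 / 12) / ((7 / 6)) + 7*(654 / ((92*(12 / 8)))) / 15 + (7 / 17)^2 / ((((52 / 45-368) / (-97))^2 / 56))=95533509785387 / 23774637907230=4.02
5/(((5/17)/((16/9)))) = 272/9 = 30.22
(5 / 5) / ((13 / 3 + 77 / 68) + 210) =204 / 43955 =0.00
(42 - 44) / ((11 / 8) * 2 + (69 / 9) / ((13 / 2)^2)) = -4056 / 5945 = -0.68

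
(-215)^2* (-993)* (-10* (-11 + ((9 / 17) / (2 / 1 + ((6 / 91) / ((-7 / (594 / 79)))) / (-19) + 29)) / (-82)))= -104326320101528637375 / 20661736267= -5049252335.49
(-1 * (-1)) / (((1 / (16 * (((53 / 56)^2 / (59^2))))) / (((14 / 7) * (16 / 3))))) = 22472 / 511707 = 0.04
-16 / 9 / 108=-4 / 243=-0.02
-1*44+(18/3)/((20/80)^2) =52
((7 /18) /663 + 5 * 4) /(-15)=-238687 /179010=-1.33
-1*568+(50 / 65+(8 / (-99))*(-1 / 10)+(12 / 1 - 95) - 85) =-4731158 / 6435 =-735.22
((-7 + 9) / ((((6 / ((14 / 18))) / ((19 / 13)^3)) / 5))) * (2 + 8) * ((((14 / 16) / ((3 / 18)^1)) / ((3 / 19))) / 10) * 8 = 63857290 / 59319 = 1076.51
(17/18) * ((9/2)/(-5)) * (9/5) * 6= -459/50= -9.18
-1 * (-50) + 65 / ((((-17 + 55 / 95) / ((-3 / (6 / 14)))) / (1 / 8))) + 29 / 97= 1001273 / 18624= 53.76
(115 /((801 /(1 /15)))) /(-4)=-23 /9612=-0.00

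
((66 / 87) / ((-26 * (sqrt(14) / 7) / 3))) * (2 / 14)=-33 * sqrt(14) / 5278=-0.02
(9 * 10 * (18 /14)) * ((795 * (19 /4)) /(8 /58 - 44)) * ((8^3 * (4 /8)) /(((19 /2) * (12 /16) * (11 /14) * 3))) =-1670400 /11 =-151854.55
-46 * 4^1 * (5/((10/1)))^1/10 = -46/5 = -9.20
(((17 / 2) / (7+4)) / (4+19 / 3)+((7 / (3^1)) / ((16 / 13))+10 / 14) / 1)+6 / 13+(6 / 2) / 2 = 4.65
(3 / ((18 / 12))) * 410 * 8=6560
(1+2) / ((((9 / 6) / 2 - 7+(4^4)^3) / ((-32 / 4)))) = -32 / 22369613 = -0.00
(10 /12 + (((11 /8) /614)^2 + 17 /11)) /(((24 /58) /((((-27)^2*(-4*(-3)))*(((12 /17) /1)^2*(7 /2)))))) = 49463311472001 /563986016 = 87703.08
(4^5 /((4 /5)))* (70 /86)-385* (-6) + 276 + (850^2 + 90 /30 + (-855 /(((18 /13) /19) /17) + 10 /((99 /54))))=498242889 /946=526683.82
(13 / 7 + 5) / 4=1.71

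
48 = 48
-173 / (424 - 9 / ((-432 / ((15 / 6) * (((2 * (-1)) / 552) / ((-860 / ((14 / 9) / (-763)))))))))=-386717545728 / 947793291263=-0.41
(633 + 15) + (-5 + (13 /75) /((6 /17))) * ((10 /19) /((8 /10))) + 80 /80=646.03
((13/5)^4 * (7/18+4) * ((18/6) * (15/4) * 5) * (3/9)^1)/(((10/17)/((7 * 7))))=1879513727/6000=313252.29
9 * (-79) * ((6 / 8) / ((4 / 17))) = -36261 / 16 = -2266.31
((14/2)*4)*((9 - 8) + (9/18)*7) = 126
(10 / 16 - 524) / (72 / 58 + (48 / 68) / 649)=-421.24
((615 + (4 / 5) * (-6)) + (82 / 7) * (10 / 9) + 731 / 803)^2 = 24922811867116816 / 63981173025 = 389533.53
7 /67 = 0.10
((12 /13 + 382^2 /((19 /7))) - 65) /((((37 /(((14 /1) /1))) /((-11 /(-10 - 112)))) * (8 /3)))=3063812367 /4459832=686.98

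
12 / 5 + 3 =27 / 5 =5.40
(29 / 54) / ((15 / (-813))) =-7859 / 270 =-29.11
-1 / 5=-0.20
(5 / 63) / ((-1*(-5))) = 1 / 63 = 0.02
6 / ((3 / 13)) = 26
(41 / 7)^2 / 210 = 1681 / 10290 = 0.16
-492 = -492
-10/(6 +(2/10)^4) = -6250/3751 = -1.67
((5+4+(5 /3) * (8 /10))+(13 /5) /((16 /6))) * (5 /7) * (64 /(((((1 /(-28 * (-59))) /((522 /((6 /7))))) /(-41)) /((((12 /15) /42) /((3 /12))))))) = -24369896192 /15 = -1624659746.13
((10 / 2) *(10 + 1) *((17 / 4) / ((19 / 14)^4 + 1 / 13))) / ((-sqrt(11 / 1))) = -20.31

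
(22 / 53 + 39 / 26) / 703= 203 / 74518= 0.00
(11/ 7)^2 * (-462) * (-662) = 5286732/ 7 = 755247.43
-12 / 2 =-6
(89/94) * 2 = 89/47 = 1.89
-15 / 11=-1.36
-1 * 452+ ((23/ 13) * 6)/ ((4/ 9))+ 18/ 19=-211021/ 494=-427.17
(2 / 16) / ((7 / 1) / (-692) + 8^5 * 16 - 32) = 173 / 725570290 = 0.00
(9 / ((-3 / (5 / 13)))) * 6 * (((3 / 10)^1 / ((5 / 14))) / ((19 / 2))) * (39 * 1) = -2268 / 95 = -23.87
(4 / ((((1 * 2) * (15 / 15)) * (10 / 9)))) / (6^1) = 3 / 10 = 0.30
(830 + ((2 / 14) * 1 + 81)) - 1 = 6371 / 7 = 910.14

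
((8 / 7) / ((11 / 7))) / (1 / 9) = 72 / 11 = 6.55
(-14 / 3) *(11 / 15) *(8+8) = -2464 / 45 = -54.76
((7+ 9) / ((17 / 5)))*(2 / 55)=32 / 187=0.17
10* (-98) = -980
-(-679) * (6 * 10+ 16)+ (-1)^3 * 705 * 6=47374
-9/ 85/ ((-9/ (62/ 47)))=62/ 3995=0.02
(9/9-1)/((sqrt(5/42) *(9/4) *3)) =0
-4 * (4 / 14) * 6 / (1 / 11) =-75.43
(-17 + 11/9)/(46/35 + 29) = -4970/9549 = -0.52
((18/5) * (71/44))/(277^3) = 639/2337932630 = 0.00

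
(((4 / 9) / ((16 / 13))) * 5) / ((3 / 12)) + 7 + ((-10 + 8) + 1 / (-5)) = 12.02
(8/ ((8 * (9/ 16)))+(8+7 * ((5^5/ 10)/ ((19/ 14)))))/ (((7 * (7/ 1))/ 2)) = 66.19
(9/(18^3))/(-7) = -1/4536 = -0.00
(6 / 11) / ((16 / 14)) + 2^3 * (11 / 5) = 3977 / 220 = 18.08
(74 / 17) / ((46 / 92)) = 148 / 17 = 8.71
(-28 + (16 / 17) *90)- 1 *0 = 964 / 17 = 56.71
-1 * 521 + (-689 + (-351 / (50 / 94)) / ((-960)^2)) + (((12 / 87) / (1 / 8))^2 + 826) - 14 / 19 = -15688359529507 / 40906240000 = -383.52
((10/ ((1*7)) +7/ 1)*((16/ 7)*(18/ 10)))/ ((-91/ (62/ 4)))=-131688/ 22295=-5.91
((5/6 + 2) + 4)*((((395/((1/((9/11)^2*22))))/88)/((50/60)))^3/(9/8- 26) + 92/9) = -137057.32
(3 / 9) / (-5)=-1 / 15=-0.07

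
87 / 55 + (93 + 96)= 190.58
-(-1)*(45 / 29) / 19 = 45 / 551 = 0.08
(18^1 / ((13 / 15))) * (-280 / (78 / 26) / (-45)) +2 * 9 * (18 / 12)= 911 / 13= 70.08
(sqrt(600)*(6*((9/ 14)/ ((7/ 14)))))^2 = 1749600/ 49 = 35706.12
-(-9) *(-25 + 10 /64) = -7155 /32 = -223.59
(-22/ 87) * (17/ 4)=-187/ 174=-1.07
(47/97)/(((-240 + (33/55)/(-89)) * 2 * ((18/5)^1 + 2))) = -104575/580153896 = -0.00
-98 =-98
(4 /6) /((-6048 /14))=-0.00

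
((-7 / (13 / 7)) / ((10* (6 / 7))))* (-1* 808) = 69286 / 195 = 355.31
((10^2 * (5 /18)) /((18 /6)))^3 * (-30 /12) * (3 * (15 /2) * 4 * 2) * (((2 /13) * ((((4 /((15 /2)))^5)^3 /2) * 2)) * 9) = -1125899906842624 /28330123258125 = -39.74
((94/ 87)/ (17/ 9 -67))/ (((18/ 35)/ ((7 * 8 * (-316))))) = 14554960/ 25491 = 570.98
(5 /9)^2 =25 /81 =0.31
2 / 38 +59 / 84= 1205 / 1596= 0.76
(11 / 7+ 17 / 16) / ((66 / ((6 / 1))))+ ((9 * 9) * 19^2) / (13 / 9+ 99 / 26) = 8430191963 / 1514128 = 5567.69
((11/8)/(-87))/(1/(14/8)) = -77/2784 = -0.03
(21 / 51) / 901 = 7 / 15317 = 0.00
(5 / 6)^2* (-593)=-14825 / 36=-411.81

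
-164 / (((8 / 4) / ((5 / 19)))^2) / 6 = -1025 / 2166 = -0.47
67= 67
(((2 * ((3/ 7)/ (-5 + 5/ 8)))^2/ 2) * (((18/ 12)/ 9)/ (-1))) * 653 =-125376/ 60025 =-2.09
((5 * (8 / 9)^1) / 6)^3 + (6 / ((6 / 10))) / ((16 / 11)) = 1146565 / 157464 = 7.28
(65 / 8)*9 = 73.12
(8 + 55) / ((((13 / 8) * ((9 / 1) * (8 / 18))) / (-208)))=-2016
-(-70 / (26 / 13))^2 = -1225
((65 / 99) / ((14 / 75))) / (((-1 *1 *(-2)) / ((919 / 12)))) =1493375 / 11088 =134.68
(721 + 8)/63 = 81/7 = 11.57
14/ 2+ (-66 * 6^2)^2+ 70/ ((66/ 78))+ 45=62100618/ 11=5645510.73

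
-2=-2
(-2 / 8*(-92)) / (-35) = -23 / 35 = -0.66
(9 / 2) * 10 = 45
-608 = -608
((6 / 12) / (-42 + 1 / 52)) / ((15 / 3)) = -26 / 10915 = -0.00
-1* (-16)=16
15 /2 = 7.50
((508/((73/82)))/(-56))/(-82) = 127/1022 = 0.12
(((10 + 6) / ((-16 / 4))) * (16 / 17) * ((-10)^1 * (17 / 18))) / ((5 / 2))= 128 / 9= 14.22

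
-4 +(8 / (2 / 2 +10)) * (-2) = -60 / 11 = -5.45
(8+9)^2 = 289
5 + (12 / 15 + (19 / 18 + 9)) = 1427 / 90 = 15.86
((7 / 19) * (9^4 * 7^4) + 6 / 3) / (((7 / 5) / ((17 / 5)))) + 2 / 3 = 5623809281 / 399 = 14094760.10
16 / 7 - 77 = -74.71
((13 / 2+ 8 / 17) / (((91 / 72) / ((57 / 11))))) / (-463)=-486324 / 7878871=-0.06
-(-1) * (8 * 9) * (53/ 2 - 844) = -58860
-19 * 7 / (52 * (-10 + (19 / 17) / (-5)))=0.25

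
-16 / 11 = -1.45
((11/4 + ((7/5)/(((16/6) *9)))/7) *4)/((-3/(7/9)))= -2317/810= -2.86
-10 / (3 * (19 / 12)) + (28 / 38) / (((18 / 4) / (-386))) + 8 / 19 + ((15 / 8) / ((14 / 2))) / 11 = -359609 / 5544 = -64.86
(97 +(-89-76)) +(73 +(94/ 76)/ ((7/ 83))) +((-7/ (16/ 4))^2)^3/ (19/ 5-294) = 15466454103/ 790458368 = 19.57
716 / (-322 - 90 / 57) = -3401 / 1537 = -2.21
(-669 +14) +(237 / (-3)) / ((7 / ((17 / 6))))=-28853 / 42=-686.98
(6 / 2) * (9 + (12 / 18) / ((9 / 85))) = 413 / 9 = 45.89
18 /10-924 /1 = -4611 /5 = -922.20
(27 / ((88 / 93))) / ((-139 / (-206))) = 258633 / 6116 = 42.29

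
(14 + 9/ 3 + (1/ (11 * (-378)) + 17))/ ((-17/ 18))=-141371/ 3927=-36.00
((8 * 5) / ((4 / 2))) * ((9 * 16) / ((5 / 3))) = 1728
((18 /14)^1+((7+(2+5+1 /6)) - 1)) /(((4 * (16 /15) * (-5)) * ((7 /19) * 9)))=-11533 /56448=-0.20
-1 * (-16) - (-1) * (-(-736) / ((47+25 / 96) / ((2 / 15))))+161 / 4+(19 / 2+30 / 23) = 144277333 / 2087020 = 69.13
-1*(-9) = 9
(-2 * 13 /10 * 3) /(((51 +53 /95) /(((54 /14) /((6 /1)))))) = -6669 /68572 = -0.10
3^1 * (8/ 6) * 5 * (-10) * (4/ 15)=-160/ 3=-53.33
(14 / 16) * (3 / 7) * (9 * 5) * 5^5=421875 / 8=52734.38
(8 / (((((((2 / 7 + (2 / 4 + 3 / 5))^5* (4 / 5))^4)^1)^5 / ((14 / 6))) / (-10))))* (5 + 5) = -15710582534476454044250852681645023775636476054637631493233520612971709935381037517859031948930237376771401613950729370117187500000000000000000000000000000000000000000000000000000000000000000 / 14265752377621728348383894766568809985123586812582798889955935762407711089055226562730444149024823742974374997290070846980552957020326027024746096726967633550350932997915215606735182908413960319056003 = -0.00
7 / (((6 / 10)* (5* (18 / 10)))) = 35 / 27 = 1.30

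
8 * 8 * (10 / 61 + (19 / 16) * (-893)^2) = 3696974204 / 61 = 60606134.49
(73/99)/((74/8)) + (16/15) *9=9.68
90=90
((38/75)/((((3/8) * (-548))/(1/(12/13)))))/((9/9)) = -247/92475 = -0.00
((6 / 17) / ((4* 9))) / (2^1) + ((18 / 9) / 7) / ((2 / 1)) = 211 / 1428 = 0.15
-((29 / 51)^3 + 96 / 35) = -13588111 / 4642785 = -2.93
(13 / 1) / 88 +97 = 8549 / 88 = 97.15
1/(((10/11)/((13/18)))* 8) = 143/1440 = 0.10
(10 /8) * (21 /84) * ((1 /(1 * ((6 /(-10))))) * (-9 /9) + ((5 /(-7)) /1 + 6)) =365 /168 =2.17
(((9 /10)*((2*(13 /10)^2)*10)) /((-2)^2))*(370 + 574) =7179.12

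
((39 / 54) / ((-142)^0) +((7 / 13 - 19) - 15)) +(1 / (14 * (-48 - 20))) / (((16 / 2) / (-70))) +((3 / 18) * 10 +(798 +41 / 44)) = 537606139 / 700128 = 767.87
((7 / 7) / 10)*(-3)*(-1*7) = 21 / 10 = 2.10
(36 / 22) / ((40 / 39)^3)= 533871 / 352000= 1.52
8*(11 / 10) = 44 / 5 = 8.80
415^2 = 172225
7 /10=0.70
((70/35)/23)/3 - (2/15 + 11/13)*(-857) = 1254977/1495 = 839.45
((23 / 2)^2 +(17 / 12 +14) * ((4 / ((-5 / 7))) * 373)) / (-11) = 384841 / 132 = 2915.46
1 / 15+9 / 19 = 154 / 285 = 0.54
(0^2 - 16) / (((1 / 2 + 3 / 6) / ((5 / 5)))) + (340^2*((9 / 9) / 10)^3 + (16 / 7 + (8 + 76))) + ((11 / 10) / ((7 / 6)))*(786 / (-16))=139.57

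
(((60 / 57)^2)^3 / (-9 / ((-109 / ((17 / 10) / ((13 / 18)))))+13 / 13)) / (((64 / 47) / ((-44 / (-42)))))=3662945000000 / 4180073572731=0.88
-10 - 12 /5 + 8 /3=-146 /15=-9.73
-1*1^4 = -1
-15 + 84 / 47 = -621 / 47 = -13.21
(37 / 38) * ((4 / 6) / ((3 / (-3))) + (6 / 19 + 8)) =8066 / 1083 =7.45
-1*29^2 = -841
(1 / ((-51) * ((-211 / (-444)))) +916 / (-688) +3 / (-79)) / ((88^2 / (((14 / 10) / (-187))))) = 481280331 / 352909923139840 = 0.00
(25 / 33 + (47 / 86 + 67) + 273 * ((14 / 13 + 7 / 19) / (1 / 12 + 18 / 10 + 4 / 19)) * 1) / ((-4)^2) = 22588337 / 1407648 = 16.05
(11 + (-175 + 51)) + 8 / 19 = -2139 / 19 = -112.58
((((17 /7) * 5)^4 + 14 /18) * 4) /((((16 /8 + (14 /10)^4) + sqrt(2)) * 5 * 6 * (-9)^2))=142943474936000 /21964092723279- 73409755000000 * sqrt(2) /65892278169837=4.93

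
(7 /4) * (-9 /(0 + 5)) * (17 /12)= -357 /80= -4.46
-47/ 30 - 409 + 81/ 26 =-407.45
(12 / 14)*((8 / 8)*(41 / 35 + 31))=6756 / 245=27.58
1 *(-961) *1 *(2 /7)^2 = -78.45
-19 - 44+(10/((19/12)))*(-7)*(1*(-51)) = 41643/19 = 2191.74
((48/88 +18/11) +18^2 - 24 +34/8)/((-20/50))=-766.08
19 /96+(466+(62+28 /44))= 528.83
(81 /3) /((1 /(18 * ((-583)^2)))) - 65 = 165185989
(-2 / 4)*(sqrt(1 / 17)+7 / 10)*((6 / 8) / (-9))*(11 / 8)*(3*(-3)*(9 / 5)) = -2079 / 3200- 297*sqrt(17) / 5440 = -0.87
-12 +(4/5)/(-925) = -55504/4625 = -12.00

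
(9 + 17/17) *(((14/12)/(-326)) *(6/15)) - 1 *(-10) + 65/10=16123/978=16.49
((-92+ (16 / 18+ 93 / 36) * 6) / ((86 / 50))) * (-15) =53375 / 86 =620.64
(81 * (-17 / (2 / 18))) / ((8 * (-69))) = 4131 / 184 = 22.45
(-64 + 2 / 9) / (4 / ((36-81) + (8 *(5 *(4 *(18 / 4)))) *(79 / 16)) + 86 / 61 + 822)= -0.08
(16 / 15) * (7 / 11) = 112 / 165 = 0.68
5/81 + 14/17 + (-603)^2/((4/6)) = 1502071217/2754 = 545414.39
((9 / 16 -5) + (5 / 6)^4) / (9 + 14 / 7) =-0.36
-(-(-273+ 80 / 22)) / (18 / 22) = -2963 / 9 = -329.22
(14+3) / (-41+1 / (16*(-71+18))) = -14416 / 34769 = -0.41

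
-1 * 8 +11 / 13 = -93 / 13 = -7.15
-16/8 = -2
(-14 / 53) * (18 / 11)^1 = -252 / 583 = -0.43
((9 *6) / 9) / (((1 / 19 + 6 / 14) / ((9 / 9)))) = 12.47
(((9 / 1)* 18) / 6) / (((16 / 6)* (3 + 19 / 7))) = 567 / 320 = 1.77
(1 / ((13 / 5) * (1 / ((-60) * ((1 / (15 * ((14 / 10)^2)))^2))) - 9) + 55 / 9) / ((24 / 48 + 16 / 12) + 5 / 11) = 46677730 / 17536989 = 2.66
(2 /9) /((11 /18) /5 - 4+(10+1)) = 20 /641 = 0.03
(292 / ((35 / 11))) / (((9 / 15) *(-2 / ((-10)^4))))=-16060000 / 21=-764761.90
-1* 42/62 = -21/31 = -0.68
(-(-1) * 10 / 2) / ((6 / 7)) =5.83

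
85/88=0.97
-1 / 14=-0.07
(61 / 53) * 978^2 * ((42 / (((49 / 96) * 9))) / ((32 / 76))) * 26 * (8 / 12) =414342337.55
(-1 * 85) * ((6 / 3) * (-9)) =1530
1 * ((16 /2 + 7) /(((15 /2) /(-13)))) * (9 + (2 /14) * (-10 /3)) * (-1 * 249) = 386282 /7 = 55183.14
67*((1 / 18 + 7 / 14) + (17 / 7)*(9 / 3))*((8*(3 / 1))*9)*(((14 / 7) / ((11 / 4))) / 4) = 1588704 / 77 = 20632.52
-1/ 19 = -0.05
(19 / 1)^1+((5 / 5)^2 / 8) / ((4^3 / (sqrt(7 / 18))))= 19.00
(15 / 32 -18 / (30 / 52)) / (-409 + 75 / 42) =34419 / 456080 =0.08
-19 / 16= -1.19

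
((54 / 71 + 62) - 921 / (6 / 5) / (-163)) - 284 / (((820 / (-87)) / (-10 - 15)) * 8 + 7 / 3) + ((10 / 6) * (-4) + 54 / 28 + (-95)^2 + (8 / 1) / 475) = 2426984273248978 / 268630450725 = 9034.66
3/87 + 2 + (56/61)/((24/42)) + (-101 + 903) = 1425179/1769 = 805.64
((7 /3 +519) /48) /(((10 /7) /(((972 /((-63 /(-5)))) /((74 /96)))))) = 28152 /37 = 760.86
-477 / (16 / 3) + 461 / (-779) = -1122125 / 12464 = -90.03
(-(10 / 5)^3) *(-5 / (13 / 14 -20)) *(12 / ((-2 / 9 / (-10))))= -100800 / 89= -1132.58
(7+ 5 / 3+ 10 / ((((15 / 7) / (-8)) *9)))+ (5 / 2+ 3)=541 / 54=10.02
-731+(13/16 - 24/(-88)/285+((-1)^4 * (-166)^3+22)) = -76494069999/16720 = -4575004.19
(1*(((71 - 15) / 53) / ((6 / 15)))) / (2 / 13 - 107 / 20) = -5200 / 10229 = -0.51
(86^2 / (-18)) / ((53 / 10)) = -36980 / 477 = -77.53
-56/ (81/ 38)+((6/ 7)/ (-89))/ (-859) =-26.27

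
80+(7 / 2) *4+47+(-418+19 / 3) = -812 / 3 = -270.67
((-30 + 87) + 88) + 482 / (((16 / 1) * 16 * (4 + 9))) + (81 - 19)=344689 / 1664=207.14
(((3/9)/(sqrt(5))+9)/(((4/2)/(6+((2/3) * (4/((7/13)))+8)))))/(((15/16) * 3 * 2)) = 1592 * sqrt(5)/14175+1592/105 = 15.41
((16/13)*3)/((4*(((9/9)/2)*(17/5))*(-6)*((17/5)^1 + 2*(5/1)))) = -100/14807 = -0.01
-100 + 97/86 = -8503/86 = -98.87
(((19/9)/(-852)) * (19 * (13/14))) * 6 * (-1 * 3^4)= 21.25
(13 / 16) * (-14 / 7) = -13 / 8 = -1.62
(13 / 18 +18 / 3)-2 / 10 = 587 / 90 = 6.52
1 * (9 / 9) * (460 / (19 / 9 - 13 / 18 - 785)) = -1656 / 2821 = -0.59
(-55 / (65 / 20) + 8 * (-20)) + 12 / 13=-176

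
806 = 806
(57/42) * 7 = 19/2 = 9.50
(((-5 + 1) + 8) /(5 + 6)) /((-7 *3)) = -4 /231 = -0.02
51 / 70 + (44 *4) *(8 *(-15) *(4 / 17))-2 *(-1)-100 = -6029353 / 1190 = -5066.68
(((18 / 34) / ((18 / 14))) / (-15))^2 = 49 / 65025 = 0.00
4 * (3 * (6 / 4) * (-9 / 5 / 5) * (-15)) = 486 / 5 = 97.20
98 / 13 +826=10836 / 13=833.54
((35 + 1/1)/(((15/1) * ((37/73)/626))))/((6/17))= 1553732/185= 8398.55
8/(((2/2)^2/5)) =40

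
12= 12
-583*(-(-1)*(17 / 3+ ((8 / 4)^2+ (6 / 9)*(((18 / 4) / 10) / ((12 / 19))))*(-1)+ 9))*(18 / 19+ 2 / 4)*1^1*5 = -39215495 / 912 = -42999.45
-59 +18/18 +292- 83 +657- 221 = 587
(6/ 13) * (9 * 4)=216/ 13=16.62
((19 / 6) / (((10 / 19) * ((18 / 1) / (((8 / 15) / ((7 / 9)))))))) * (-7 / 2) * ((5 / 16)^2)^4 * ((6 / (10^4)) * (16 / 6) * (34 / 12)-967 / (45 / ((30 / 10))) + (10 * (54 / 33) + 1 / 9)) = 53594411975 / 15307263442944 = 0.00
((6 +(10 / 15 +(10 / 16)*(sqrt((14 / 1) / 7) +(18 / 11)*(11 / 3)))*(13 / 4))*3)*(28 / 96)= 455*sqrt(2) / 256 +6839 / 384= 20.32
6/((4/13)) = 39/2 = 19.50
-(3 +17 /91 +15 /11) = -4555 /1001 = -4.55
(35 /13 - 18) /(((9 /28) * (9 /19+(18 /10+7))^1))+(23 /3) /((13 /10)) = 78550 /103077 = 0.76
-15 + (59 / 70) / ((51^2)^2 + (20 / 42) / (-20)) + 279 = 375062742297 / 1420692205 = 264.00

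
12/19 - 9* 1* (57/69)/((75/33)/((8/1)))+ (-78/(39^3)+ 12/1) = -224996002/16616925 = -13.54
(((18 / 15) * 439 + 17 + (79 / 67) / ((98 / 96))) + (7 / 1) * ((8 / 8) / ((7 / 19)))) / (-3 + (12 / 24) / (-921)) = -187.95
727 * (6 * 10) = 43620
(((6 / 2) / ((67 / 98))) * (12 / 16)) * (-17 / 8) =-7497 / 1072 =-6.99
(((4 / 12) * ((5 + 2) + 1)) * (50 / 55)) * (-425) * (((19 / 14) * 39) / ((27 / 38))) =-159562000 / 2079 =-76749.40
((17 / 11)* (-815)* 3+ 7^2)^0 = 1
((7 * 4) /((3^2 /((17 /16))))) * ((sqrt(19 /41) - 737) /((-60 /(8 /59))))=87703 /15930 - 119 * sqrt(779) /653130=5.50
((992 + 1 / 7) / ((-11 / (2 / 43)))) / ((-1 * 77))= 13890 / 254947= 0.05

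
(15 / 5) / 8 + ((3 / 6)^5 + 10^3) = 32013 / 32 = 1000.41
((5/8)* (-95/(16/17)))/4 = -8075/512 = -15.77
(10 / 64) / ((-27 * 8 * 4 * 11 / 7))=-35 / 304128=-0.00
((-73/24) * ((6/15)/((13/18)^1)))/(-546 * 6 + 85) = 219/414830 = 0.00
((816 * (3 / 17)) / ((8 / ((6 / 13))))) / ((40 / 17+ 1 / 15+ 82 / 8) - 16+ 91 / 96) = -3.49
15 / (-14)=-15 / 14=-1.07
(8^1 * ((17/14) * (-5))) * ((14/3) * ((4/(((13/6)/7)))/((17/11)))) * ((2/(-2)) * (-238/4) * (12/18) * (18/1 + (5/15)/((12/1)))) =-475742960/351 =-1355393.05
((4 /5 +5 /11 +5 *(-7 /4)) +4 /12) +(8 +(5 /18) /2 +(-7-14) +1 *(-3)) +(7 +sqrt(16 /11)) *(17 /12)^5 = 1419857 *sqrt(11) /684288 +231554513 /13685760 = 23.80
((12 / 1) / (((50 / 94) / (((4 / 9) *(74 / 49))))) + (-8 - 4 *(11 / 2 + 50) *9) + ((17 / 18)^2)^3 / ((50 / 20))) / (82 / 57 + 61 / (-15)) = 787903467993457 / 1040235527520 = 757.43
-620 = -620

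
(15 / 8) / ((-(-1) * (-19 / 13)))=-195 / 152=-1.28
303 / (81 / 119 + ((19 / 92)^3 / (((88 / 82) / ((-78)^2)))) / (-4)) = -411798247168 / 16041704583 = -25.67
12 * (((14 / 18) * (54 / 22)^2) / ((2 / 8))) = 27216 / 121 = 224.93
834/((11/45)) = 37530/11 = 3411.82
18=18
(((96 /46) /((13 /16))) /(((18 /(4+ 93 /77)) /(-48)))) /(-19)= 821248 /437437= 1.88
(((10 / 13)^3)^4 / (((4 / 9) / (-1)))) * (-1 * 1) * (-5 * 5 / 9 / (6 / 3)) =-3125000000000 / 23298085122481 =-0.13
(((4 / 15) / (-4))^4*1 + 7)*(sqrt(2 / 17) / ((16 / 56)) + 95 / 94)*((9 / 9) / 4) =841643 / 475875 + 310079*sqrt(34) / 860625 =3.87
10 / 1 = 10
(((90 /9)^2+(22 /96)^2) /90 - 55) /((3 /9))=-11174279 /69120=-161.66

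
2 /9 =0.22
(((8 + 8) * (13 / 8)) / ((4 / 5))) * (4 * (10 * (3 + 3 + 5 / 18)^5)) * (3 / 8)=5987914332725 / 1259712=4753399.45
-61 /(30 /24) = -244 /5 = -48.80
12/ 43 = 0.28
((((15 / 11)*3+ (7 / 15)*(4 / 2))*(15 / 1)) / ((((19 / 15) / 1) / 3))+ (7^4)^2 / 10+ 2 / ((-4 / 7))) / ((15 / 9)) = 1807813716 / 5225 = 345993.06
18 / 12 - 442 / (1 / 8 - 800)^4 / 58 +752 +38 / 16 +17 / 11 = 3240903799980524206729 / 4278870184362191352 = 757.42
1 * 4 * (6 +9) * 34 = 2040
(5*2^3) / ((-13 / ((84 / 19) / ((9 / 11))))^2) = 3794560 / 549081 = 6.91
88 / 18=44 / 9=4.89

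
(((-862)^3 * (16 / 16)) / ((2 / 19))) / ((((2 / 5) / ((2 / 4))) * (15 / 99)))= -50199495357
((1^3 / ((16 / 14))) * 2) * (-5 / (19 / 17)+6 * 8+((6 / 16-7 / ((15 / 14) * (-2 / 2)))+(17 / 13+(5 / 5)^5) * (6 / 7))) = 10874581 / 118560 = 91.72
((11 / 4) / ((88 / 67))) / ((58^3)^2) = 67 / 1218198161408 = 0.00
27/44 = 0.61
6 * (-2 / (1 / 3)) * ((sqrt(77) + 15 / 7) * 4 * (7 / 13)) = -1008 * sqrt(77) / 13 - 2160 / 13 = -846.55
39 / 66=13 / 22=0.59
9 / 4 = 2.25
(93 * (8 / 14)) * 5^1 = 1860 / 7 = 265.71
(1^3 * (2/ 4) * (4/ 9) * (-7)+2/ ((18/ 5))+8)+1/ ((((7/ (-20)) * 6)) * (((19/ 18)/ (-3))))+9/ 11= 13418/ 1463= 9.17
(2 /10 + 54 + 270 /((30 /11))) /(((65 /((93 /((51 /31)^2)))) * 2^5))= 11409953 /4508400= 2.53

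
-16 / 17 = -0.94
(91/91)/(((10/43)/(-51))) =-2193/10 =-219.30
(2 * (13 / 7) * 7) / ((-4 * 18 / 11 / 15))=-715 / 12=-59.58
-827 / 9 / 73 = -827 / 657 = -1.26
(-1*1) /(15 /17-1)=17 /2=8.50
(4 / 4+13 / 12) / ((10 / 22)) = 55 / 12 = 4.58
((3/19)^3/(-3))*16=-144/6859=-0.02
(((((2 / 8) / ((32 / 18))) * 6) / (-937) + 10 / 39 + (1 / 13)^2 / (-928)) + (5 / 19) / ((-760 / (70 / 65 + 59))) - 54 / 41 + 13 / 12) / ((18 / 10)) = 7840743875 / 14681455164792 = 0.00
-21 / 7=-3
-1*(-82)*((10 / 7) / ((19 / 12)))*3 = 29520 / 133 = 221.95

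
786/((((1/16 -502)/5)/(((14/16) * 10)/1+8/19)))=-3652280/50863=-71.81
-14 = -14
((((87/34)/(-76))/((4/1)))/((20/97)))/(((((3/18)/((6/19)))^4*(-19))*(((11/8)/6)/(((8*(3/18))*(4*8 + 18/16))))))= 46952300592/8797579747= 5.34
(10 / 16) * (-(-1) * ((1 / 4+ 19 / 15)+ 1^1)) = 151 / 96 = 1.57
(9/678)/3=1/226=0.00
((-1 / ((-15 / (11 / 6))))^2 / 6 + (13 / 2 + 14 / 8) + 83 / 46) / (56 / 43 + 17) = 483385919 / 879708600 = 0.55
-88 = -88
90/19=4.74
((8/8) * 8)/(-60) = -2/15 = -0.13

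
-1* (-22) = 22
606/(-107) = -606/107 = -5.66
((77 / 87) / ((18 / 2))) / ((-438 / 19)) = -1463 / 342954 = -0.00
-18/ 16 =-9/ 8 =-1.12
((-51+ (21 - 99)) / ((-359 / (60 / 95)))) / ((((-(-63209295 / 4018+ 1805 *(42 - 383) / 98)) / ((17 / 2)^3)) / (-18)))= -701591139 / 6155952500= -0.11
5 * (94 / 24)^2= 11045 / 144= 76.70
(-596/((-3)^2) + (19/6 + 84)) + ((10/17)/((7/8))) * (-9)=31903/2142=14.89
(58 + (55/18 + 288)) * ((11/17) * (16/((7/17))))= 552904/63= 8776.25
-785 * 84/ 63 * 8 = -25120/ 3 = -8373.33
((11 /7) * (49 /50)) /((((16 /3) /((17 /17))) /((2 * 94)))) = 10857 /200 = 54.28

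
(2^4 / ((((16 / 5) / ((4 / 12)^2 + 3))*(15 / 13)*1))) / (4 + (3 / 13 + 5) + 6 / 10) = 23660 / 17253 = 1.37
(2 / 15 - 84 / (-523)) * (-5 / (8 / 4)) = -1153 / 1569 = -0.73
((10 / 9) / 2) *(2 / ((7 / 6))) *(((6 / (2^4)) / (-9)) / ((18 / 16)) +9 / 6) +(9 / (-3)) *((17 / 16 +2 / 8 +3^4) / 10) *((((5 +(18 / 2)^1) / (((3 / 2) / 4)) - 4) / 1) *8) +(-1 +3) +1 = -3731204 / 567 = -6580.61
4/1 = 4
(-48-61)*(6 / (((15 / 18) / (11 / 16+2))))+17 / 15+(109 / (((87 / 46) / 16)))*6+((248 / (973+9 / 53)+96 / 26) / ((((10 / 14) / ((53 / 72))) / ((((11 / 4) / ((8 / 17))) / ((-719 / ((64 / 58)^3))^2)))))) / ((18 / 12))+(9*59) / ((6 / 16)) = 15851640373432784929653127 / 3274676936422833312540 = 4840.67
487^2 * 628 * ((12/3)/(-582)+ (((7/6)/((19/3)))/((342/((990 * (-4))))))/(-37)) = 29394623402992/3886887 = 7562510.41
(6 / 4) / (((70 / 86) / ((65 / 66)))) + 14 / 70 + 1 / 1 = 3.01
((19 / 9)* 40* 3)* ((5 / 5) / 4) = 190 / 3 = 63.33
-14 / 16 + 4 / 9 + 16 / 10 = 421 / 360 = 1.17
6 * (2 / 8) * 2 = 3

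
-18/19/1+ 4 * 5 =362/19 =19.05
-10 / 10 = -1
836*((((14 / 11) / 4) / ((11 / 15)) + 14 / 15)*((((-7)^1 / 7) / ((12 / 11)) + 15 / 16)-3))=-1225861 / 360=-3405.17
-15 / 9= -5 / 3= -1.67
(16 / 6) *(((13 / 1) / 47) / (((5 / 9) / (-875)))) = -54600 / 47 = -1161.70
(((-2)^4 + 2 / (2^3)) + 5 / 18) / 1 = 595 / 36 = 16.53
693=693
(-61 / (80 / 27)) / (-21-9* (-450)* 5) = -549 / 539440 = -0.00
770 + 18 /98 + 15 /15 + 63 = 40875 /49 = 834.18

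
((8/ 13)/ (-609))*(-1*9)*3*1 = 72/ 2639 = 0.03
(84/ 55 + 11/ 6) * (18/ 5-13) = -52123/ 1650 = -31.59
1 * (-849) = -849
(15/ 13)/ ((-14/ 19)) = -285/ 182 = -1.57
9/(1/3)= 27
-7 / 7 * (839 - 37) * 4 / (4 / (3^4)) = -64962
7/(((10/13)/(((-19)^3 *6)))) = -1872507/5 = -374501.40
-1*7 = -7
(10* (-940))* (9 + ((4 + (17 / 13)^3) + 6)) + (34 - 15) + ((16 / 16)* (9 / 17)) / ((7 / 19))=-52184058496 / 261443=-199600.14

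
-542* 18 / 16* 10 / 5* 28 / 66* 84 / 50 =-239022 / 275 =-869.17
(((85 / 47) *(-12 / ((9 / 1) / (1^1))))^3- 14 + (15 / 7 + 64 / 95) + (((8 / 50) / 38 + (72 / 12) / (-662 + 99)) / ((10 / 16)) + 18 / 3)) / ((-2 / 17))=8570612949219233 / 52475596314750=163.33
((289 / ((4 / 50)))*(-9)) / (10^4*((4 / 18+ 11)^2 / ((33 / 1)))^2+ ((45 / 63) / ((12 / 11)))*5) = -260175444606 / 1165502689273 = -0.22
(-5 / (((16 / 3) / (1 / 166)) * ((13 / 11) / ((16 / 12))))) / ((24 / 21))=-385 / 69056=-0.01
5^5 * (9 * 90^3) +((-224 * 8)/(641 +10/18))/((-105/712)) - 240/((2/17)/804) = 295938933938808/14435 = 20501484858.94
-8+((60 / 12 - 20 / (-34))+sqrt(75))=-41 / 17+5 * sqrt(3)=6.25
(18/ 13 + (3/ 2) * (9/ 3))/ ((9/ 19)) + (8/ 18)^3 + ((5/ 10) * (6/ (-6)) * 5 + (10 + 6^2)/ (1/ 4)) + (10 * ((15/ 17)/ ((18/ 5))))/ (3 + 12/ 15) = 595855418/ 3061071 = 194.66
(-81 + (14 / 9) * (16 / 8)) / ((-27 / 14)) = 9814 / 243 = 40.39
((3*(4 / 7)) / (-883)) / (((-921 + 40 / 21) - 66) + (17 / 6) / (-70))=80 / 40594159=0.00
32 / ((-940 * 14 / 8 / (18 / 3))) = -192 / 1645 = -0.12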